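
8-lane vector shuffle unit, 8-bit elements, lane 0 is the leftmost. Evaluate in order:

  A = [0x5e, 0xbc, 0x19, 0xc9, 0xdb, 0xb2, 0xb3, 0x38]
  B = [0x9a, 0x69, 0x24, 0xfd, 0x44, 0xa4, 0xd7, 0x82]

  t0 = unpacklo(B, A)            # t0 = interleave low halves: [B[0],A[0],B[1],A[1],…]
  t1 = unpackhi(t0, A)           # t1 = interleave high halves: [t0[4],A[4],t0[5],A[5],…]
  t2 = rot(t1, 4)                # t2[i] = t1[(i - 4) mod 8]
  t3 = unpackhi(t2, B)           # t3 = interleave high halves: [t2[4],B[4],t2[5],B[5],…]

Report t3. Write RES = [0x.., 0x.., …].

t0 = [0x9a, 0x5e, 0x69, 0xbc, 0x24, 0x19, 0xfd, 0xc9]
t1 = [0x24, 0xdb, 0x19, 0xb2, 0xfd, 0xb3, 0xc9, 0x38]
t2 = [0xfd, 0xb3, 0xc9, 0x38, 0x24, 0xdb, 0x19, 0xb2]
t3 = [0x24, 0x44, 0xdb, 0xa4, 0x19, 0xd7, 0xb2, 0x82]

RES = [0x24, 0x44, 0xdb, 0xa4, 0x19, 0xd7, 0xb2, 0x82]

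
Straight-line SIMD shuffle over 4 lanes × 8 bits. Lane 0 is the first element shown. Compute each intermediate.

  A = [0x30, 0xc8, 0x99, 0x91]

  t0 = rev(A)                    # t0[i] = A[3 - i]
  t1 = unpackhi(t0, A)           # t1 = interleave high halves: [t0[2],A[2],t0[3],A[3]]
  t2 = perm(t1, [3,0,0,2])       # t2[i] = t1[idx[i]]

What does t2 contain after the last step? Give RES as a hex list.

  t0: 91 99 c8 30
  t1: c8 99 30 91
  t2: 91 c8 c8 30

RES = [ 0x91  0xc8  0xc8  0x30 ]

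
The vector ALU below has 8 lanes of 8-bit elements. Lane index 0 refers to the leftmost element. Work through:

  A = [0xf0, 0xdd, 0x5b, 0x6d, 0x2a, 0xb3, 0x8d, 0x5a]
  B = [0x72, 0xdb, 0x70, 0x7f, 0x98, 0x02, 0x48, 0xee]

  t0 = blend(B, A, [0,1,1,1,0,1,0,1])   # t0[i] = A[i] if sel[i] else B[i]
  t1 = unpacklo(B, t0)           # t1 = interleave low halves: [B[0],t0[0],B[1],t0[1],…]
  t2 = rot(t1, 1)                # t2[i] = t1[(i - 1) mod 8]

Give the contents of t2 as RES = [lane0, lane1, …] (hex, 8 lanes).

t0 = [0x72, 0xdd, 0x5b, 0x6d, 0x98, 0xb3, 0x48, 0x5a]
t1 = [0x72, 0x72, 0xdb, 0xdd, 0x70, 0x5b, 0x7f, 0x6d]
t2 = [0x6d, 0x72, 0x72, 0xdb, 0xdd, 0x70, 0x5b, 0x7f]

RES = [0x6d, 0x72, 0x72, 0xdb, 0xdd, 0x70, 0x5b, 0x7f]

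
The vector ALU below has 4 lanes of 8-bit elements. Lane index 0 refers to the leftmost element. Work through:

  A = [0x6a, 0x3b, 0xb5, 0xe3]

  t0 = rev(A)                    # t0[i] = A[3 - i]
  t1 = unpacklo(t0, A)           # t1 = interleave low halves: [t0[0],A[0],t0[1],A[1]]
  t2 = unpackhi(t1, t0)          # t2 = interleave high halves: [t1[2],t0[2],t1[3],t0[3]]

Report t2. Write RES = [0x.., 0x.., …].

RES = [ 0xb5  0x3b  0x3b  0x6a ]

→ t0 |e3|b5|3b|6a|
→ t1 |e3|6a|b5|3b|
→ t2 |b5|3b|3b|6a|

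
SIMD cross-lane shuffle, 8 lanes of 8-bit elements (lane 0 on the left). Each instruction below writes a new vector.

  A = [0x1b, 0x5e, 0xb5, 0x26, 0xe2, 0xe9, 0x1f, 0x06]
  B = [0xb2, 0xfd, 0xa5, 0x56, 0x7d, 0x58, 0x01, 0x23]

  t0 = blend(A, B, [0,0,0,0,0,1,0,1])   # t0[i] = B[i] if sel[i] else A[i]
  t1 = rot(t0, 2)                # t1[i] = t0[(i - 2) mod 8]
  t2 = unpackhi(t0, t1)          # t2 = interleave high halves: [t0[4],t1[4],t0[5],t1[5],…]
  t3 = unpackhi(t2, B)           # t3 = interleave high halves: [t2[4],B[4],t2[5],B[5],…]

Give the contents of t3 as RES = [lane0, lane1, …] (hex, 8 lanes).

RES = [0x1f, 0x7d, 0xe2, 0x58, 0x23, 0x01, 0x58, 0x23]

t0 = [0x1b, 0x5e, 0xb5, 0x26, 0xe2, 0x58, 0x1f, 0x23]
t1 = [0x1f, 0x23, 0x1b, 0x5e, 0xb5, 0x26, 0xe2, 0x58]
t2 = [0xe2, 0xb5, 0x58, 0x26, 0x1f, 0xe2, 0x23, 0x58]
t3 = [0x1f, 0x7d, 0xe2, 0x58, 0x23, 0x01, 0x58, 0x23]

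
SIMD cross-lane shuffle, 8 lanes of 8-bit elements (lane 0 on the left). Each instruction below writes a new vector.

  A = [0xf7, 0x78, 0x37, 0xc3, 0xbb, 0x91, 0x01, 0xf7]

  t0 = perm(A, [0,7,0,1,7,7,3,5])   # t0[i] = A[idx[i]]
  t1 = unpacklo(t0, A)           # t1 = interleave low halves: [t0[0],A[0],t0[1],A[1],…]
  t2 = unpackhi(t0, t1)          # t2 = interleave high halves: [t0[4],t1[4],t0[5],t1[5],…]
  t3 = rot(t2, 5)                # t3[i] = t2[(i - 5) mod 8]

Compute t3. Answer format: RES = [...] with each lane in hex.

→ t0 |f7|f7|f7|78|f7|f7|c3|91|
→ t1 |f7|f7|f7|78|f7|37|78|c3|
→ t2 |f7|f7|f7|37|c3|78|91|c3|
→ t3 |37|c3|78|91|c3|f7|f7|f7|

RES = [ 0x37  0xc3  0x78  0x91  0xc3  0xf7  0xf7  0xf7 ]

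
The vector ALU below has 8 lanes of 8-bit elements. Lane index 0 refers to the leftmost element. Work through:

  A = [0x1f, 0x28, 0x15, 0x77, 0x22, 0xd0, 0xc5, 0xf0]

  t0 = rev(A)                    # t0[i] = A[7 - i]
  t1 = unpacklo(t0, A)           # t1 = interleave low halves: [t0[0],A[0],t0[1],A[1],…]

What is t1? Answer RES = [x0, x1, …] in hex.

t0 = [0xf0, 0xc5, 0xd0, 0x22, 0x77, 0x15, 0x28, 0x1f]
t1 = [0xf0, 0x1f, 0xc5, 0x28, 0xd0, 0x15, 0x22, 0x77]

RES = [0xf0, 0x1f, 0xc5, 0x28, 0xd0, 0x15, 0x22, 0x77]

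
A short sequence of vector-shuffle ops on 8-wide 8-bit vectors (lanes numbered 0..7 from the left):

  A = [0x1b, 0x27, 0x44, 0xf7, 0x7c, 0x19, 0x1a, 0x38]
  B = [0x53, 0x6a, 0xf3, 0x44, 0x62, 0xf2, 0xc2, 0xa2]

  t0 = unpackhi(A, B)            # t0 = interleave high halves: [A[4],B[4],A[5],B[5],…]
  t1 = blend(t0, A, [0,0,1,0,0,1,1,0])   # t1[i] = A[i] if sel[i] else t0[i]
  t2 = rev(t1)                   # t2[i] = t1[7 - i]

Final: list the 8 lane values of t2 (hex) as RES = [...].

t0 = [0x7c, 0x62, 0x19, 0xf2, 0x1a, 0xc2, 0x38, 0xa2]
t1 = [0x7c, 0x62, 0x44, 0xf2, 0x1a, 0x19, 0x1a, 0xa2]
t2 = [0xa2, 0x1a, 0x19, 0x1a, 0xf2, 0x44, 0x62, 0x7c]

RES = [ 0xa2  0x1a  0x19  0x1a  0xf2  0x44  0x62  0x7c ]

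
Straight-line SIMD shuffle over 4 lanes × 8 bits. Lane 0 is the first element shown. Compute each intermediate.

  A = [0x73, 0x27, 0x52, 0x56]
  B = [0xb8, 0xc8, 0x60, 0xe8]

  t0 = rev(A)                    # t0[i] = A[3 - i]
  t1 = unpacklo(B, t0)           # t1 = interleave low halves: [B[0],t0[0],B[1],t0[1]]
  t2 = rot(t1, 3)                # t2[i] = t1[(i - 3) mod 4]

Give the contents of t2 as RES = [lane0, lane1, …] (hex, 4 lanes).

→ t0 |56|52|27|73|
→ t1 |b8|56|c8|52|
→ t2 |56|c8|52|b8|

RES = [ 0x56  0xc8  0x52  0xb8 ]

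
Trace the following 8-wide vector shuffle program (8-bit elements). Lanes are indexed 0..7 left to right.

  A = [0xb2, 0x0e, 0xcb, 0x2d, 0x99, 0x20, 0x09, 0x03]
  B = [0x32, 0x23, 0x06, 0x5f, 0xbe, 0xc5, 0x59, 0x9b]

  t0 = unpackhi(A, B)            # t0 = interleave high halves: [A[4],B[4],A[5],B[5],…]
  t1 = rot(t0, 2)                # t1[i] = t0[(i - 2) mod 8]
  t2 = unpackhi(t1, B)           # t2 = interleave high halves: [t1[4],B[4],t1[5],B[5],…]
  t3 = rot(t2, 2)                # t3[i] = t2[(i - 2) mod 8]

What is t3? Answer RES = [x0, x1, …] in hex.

RES = [ 0x59  0x9b  0x20  0xbe  0xc5  0xc5  0x09  0x59 ]

t0 = [0x99, 0xbe, 0x20, 0xc5, 0x09, 0x59, 0x03, 0x9b]
t1 = [0x03, 0x9b, 0x99, 0xbe, 0x20, 0xc5, 0x09, 0x59]
t2 = [0x20, 0xbe, 0xc5, 0xc5, 0x09, 0x59, 0x59, 0x9b]
t3 = [0x59, 0x9b, 0x20, 0xbe, 0xc5, 0xc5, 0x09, 0x59]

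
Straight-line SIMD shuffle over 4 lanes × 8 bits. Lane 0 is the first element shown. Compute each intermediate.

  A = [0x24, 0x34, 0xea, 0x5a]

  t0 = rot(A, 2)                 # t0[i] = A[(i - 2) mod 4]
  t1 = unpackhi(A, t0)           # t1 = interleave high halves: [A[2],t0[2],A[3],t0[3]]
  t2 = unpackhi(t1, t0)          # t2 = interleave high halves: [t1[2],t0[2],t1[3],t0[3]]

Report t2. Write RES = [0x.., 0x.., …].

RES = [0x5a, 0x24, 0x34, 0x34]

  t0: ea 5a 24 34
  t1: ea 24 5a 34
  t2: 5a 24 34 34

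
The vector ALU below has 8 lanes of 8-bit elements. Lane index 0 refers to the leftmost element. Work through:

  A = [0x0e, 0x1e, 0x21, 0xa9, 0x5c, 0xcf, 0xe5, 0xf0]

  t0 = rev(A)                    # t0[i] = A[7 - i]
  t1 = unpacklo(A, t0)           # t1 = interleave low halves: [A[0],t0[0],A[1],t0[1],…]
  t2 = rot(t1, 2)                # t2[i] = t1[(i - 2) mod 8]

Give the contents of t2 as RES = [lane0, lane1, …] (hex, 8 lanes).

  t0: f0 e5 cf 5c a9 21 1e 0e
  t1: 0e f0 1e e5 21 cf a9 5c
  t2: a9 5c 0e f0 1e e5 21 cf

RES = [ 0xa9  0x5c  0x0e  0xf0  0x1e  0xe5  0x21  0xcf ]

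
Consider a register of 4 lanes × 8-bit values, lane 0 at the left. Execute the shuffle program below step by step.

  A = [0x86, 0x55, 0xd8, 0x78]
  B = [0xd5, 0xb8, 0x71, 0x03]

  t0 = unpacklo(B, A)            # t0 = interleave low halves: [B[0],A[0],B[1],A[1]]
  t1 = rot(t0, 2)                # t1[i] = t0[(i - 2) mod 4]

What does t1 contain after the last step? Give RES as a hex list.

→ t0 |d5|86|b8|55|
→ t1 |b8|55|d5|86|

RES = [ 0xb8  0x55  0xd5  0x86 ]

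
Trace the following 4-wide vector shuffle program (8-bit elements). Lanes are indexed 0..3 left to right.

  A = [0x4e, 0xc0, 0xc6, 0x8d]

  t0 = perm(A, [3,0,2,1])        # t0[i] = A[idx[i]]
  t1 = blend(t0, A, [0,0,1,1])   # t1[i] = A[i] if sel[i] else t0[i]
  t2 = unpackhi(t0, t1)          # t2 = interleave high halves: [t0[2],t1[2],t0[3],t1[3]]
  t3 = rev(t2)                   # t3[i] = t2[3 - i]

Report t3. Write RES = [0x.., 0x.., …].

t0 = [0x8d, 0x4e, 0xc6, 0xc0]
t1 = [0x8d, 0x4e, 0xc6, 0x8d]
t2 = [0xc6, 0xc6, 0xc0, 0x8d]
t3 = [0x8d, 0xc0, 0xc6, 0xc6]

RES = [ 0x8d  0xc0  0xc6  0xc6 ]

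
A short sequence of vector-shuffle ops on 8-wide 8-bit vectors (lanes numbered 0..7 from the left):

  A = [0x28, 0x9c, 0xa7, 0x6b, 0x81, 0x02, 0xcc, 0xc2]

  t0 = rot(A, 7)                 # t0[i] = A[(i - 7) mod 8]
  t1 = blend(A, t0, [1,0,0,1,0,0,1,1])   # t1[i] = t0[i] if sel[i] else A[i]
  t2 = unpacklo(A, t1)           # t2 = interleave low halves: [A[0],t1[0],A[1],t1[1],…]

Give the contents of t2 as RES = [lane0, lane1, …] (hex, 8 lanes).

RES = [0x28, 0x9c, 0x9c, 0x9c, 0xa7, 0xa7, 0x6b, 0x81]

t0 = [0x9c, 0xa7, 0x6b, 0x81, 0x02, 0xcc, 0xc2, 0x28]
t1 = [0x9c, 0x9c, 0xa7, 0x81, 0x81, 0x02, 0xc2, 0x28]
t2 = [0x28, 0x9c, 0x9c, 0x9c, 0xa7, 0xa7, 0x6b, 0x81]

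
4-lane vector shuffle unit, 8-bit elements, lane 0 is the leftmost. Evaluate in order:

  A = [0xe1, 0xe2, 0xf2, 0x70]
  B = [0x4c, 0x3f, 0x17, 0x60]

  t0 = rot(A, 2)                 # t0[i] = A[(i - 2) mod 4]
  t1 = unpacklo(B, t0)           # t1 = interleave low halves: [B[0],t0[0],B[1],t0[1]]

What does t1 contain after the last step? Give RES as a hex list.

  t0: f2 70 e1 e2
  t1: 4c f2 3f 70

RES = [0x4c, 0xf2, 0x3f, 0x70]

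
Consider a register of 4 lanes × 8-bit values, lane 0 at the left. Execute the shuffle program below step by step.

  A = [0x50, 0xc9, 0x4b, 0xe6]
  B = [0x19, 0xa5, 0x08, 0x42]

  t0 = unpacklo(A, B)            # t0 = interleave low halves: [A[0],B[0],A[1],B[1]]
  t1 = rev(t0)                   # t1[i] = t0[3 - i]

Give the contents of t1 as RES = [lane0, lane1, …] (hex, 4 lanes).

→ t0 |50|19|c9|a5|
→ t1 |a5|c9|19|50|

RES = [ 0xa5  0xc9  0x19  0x50 ]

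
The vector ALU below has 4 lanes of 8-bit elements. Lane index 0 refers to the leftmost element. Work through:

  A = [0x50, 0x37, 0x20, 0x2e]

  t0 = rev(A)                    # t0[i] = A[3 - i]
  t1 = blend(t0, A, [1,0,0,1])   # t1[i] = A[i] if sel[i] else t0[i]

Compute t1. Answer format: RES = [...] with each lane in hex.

→ t0 |2e|20|37|50|
→ t1 |50|20|37|2e|

RES = [ 0x50  0x20  0x37  0x2e ]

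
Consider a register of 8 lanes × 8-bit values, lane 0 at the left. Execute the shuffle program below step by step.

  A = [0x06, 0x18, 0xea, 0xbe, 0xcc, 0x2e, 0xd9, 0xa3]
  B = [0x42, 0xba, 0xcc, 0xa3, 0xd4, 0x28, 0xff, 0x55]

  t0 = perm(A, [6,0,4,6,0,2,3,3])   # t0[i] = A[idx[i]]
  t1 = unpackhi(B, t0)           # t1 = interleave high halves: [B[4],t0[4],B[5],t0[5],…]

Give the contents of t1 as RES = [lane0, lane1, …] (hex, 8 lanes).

t0 = [0xd9, 0x06, 0xcc, 0xd9, 0x06, 0xea, 0xbe, 0xbe]
t1 = [0xd4, 0x06, 0x28, 0xea, 0xff, 0xbe, 0x55, 0xbe]

RES = [0xd4, 0x06, 0x28, 0xea, 0xff, 0xbe, 0x55, 0xbe]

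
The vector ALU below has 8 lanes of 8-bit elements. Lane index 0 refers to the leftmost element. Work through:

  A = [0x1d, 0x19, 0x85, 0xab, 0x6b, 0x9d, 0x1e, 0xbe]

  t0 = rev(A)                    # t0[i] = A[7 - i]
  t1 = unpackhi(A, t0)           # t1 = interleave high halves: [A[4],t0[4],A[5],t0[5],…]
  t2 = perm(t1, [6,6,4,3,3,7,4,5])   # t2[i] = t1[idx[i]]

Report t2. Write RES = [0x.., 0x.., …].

RES = [0xbe, 0xbe, 0x1e, 0x85, 0x85, 0x1d, 0x1e, 0x19]

  t0: be 1e 9d 6b ab 85 19 1d
  t1: 6b ab 9d 85 1e 19 be 1d
  t2: be be 1e 85 85 1d 1e 19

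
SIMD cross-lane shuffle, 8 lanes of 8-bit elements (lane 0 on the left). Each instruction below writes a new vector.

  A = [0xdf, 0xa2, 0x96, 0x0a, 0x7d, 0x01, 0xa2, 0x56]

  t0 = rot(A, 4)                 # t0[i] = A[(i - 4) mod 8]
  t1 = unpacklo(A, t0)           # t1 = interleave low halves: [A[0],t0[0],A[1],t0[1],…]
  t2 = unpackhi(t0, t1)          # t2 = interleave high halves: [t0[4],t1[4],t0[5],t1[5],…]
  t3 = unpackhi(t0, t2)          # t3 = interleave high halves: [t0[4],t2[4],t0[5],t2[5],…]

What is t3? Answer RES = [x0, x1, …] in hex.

RES = [ 0xdf  0x96  0xa2  0x0a  0x96  0x0a  0x0a  0x56 ]

  t0: 7d 01 a2 56 df a2 96 0a
  t1: df 7d a2 01 96 a2 0a 56
  t2: df 96 a2 a2 96 0a 0a 56
  t3: df 96 a2 0a 96 0a 0a 56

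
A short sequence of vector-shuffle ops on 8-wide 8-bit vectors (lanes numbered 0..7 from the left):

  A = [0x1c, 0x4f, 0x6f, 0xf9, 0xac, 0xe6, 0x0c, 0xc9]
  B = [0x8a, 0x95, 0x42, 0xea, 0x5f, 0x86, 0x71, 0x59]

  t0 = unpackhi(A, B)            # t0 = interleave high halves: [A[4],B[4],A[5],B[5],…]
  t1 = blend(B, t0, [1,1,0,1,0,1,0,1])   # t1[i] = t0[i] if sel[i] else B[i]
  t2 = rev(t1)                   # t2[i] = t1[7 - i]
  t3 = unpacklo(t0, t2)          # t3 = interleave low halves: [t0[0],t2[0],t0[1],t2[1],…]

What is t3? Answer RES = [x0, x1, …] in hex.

RES = [0xac, 0x59, 0x5f, 0x71, 0xe6, 0x71, 0x86, 0x5f]

  t0: ac 5f e6 86 0c 71 c9 59
  t1: ac 5f 42 86 5f 71 71 59
  t2: 59 71 71 5f 86 42 5f ac
  t3: ac 59 5f 71 e6 71 86 5f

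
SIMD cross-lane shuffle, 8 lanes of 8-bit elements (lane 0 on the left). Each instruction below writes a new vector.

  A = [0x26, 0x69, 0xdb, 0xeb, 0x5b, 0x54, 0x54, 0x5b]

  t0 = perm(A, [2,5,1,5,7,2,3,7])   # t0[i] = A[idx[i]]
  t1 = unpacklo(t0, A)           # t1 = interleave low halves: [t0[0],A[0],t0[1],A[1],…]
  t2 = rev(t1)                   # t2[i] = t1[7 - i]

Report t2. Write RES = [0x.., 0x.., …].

RES = [0xeb, 0x54, 0xdb, 0x69, 0x69, 0x54, 0x26, 0xdb]

  t0: db 54 69 54 5b db eb 5b
  t1: db 26 54 69 69 db 54 eb
  t2: eb 54 db 69 69 54 26 db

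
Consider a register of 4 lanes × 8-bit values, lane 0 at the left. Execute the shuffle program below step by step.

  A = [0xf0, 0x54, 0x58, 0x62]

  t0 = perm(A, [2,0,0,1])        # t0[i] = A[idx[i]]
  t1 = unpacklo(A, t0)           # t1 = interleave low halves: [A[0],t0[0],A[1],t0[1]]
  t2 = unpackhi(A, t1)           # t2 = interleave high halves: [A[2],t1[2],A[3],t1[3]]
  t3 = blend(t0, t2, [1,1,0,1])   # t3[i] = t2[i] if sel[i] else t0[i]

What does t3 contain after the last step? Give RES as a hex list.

RES = [0x58, 0x54, 0xf0, 0xf0]

→ t0 |58|f0|f0|54|
→ t1 |f0|58|54|f0|
→ t2 |58|54|62|f0|
→ t3 |58|54|f0|f0|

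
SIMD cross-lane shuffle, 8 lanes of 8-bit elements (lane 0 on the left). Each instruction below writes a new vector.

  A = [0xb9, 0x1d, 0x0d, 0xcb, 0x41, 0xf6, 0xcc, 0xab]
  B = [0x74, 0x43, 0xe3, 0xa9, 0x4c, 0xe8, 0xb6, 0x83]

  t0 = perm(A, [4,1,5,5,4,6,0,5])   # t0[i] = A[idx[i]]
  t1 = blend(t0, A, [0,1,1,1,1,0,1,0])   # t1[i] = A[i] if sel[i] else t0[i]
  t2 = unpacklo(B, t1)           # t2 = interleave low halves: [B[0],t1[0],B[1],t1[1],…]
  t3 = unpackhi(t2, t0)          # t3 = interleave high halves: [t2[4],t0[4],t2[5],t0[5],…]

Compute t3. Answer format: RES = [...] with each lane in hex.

t0 = [0x41, 0x1d, 0xf6, 0xf6, 0x41, 0xcc, 0xb9, 0xf6]
t1 = [0x41, 0x1d, 0x0d, 0xcb, 0x41, 0xcc, 0xcc, 0xf6]
t2 = [0x74, 0x41, 0x43, 0x1d, 0xe3, 0x0d, 0xa9, 0xcb]
t3 = [0xe3, 0x41, 0x0d, 0xcc, 0xa9, 0xb9, 0xcb, 0xf6]

RES = [ 0xe3  0x41  0x0d  0xcc  0xa9  0xb9  0xcb  0xf6 ]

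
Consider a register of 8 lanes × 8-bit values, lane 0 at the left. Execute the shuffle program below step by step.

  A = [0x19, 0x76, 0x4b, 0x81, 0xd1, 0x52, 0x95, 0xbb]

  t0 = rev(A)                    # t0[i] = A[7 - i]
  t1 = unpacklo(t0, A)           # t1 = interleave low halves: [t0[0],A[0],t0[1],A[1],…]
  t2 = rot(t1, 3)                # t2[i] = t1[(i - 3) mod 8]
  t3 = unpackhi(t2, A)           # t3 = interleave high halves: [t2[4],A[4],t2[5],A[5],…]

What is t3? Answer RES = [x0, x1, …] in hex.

t0 = [0xbb, 0x95, 0x52, 0xd1, 0x81, 0x4b, 0x76, 0x19]
t1 = [0xbb, 0x19, 0x95, 0x76, 0x52, 0x4b, 0xd1, 0x81]
t2 = [0x4b, 0xd1, 0x81, 0xbb, 0x19, 0x95, 0x76, 0x52]
t3 = [0x19, 0xd1, 0x95, 0x52, 0x76, 0x95, 0x52, 0xbb]

RES = [ 0x19  0xd1  0x95  0x52  0x76  0x95  0x52  0xbb ]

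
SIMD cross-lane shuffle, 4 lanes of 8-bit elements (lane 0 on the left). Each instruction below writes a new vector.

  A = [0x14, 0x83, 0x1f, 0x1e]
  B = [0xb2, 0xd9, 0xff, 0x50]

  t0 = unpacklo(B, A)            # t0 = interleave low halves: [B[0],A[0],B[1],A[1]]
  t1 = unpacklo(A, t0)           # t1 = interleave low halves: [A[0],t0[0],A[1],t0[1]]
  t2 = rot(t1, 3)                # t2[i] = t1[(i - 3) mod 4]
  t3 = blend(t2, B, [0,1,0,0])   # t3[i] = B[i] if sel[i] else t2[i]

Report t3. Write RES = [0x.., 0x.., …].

  t0: b2 14 d9 83
  t1: 14 b2 83 14
  t2: b2 83 14 14
  t3: b2 d9 14 14

RES = [ 0xb2  0xd9  0x14  0x14 ]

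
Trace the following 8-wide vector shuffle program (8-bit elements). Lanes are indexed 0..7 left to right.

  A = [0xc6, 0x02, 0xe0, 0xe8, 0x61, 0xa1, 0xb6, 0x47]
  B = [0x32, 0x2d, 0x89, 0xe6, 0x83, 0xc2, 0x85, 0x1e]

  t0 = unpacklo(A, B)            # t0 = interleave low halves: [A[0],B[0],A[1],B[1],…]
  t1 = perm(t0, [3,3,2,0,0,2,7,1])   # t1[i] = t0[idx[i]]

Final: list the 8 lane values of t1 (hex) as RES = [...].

  t0: c6 32 02 2d e0 89 e8 e6
  t1: 2d 2d 02 c6 c6 02 e6 32

RES = [ 0x2d  0x2d  0x02  0xc6  0xc6  0x02  0xe6  0x32 ]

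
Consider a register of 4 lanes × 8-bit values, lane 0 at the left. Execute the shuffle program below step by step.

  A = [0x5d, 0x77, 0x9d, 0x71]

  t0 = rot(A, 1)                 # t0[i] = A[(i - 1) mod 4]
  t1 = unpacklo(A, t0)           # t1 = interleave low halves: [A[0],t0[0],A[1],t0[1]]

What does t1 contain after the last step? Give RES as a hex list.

RES = [ 0x5d  0x71  0x77  0x5d ]

  t0: 71 5d 77 9d
  t1: 5d 71 77 5d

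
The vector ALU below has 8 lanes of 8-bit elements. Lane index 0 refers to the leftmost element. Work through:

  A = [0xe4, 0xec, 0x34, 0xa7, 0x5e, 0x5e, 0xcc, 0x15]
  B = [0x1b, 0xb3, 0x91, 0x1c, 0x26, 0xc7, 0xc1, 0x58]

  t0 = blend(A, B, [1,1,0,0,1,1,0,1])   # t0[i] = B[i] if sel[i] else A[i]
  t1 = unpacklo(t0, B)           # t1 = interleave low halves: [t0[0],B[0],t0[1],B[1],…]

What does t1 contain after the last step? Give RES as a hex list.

RES = [ 0x1b  0x1b  0xb3  0xb3  0x34  0x91  0xa7  0x1c ]

→ t0 |1b|b3|34|a7|26|c7|cc|58|
→ t1 |1b|1b|b3|b3|34|91|a7|1c|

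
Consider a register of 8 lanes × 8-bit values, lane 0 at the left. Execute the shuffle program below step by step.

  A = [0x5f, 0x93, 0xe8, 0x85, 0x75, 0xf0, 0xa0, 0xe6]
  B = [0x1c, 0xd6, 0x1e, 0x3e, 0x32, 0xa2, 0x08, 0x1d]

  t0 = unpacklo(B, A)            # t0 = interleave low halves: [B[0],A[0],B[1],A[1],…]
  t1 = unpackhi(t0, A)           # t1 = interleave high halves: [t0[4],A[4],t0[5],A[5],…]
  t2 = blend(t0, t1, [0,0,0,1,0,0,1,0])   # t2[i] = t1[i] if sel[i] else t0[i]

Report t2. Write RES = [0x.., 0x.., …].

RES = [ 0x1c  0x5f  0xd6  0xf0  0x1e  0xe8  0x85  0x85 ]

  t0: 1c 5f d6 93 1e e8 3e 85
  t1: 1e 75 e8 f0 3e a0 85 e6
  t2: 1c 5f d6 f0 1e e8 85 85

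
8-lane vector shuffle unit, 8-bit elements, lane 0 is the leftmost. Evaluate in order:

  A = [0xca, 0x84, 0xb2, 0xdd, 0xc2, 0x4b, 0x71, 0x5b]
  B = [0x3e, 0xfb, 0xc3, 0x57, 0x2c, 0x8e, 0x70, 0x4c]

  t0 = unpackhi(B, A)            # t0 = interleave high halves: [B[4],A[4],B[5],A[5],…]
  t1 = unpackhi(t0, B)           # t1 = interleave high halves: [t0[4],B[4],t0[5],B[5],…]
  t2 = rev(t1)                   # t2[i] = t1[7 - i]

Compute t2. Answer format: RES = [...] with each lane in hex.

RES = [ 0x4c  0x5b  0x70  0x4c  0x8e  0x71  0x2c  0x70 ]

t0 = [0x2c, 0xc2, 0x8e, 0x4b, 0x70, 0x71, 0x4c, 0x5b]
t1 = [0x70, 0x2c, 0x71, 0x8e, 0x4c, 0x70, 0x5b, 0x4c]
t2 = [0x4c, 0x5b, 0x70, 0x4c, 0x8e, 0x71, 0x2c, 0x70]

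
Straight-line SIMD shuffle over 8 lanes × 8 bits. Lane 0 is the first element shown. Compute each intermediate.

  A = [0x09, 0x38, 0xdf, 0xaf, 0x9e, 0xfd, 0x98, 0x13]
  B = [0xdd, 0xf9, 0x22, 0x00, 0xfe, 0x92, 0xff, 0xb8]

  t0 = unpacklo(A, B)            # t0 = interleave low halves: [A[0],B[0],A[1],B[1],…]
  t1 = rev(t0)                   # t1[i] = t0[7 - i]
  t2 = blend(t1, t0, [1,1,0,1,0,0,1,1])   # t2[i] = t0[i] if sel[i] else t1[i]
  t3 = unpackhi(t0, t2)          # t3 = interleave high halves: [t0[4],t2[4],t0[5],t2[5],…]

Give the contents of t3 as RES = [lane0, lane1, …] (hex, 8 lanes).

RES = [ 0xdf  0xf9  0x22  0x38  0xaf  0xaf  0x00  0x00 ]

  t0: 09 dd 38 f9 df 22 af 00
  t1: 00 af 22 df f9 38 dd 09
  t2: 09 dd 22 f9 f9 38 af 00
  t3: df f9 22 38 af af 00 00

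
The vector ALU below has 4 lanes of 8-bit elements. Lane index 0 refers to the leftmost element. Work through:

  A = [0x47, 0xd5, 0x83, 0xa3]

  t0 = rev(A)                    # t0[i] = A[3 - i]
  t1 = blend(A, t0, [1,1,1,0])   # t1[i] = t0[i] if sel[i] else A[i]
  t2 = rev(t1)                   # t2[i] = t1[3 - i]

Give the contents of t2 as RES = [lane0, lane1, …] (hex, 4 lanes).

  t0: a3 83 d5 47
  t1: a3 83 d5 a3
  t2: a3 d5 83 a3

RES = [0xa3, 0xd5, 0x83, 0xa3]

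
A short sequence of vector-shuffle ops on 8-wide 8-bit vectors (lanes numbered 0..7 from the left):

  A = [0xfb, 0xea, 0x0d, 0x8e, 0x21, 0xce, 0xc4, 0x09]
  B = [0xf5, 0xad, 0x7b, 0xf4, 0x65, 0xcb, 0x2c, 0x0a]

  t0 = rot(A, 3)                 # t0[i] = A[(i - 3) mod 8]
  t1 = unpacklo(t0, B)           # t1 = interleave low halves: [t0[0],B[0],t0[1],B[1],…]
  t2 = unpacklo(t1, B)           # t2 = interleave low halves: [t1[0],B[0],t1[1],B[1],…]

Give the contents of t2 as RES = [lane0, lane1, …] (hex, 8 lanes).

→ t0 |ce|c4|09|fb|ea|0d|8e|21|
→ t1 |ce|f5|c4|ad|09|7b|fb|f4|
→ t2 |ce|f5|f5|ad|c4|7b|ad|f4|

RES = [0xce, 0xf5, 0xf5, 0xad, 0xc4, 0x7b, 0xad, 0xf4]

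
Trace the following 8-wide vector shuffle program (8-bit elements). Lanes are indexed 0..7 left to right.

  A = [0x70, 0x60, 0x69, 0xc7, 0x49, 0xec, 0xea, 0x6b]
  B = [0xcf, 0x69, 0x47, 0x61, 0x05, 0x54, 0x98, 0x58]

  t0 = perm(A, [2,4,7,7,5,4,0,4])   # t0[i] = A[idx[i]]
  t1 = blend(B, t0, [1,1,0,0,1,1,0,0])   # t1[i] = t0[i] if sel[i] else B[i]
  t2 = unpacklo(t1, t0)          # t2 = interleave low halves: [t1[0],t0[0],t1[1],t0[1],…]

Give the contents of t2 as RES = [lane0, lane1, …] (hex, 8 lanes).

RES = [ 0x69  0x69  0x49  0x49  0x47  0x6b  0x61  0x6b ]

t0 = [0x69, 0x49, 0x6b, 0x6b, 0xec, 0x49, 0x70, 0x49]
t1 = [0x69, 0x49, 0x47, 0x61, 0xec, 0x49, 0x98, 0x58]
t2 = [0x69, 0x69, 0x49, 0x49, 0x47, 0x6b, 0x61, 0x6b]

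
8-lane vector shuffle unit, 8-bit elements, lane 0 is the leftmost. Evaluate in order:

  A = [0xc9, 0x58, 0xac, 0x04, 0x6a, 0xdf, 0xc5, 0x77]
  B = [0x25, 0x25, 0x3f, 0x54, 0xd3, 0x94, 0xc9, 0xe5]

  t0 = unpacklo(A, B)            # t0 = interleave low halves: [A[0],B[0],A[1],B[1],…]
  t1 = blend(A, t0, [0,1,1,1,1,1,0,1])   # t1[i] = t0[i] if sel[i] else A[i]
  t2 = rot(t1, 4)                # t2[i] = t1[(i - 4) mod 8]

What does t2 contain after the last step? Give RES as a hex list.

t0 = [0xc9, 0x25, 0x58, 0x25, 0xac, 0x3f, 0x04, 0x54]
t1 = [0xc9, 0x25, 0x58, 0x25, 0xac, 0x3f, 0xc5, 0x54]
t2 = [0xac, 0x3f, 0xc5, 0x54, 0xc9, 0x25, 0x58, 0x25]

RES = [ 0xac  0x3f  0xc5  0x54  0xc9  0x25  0x58  0x25 ]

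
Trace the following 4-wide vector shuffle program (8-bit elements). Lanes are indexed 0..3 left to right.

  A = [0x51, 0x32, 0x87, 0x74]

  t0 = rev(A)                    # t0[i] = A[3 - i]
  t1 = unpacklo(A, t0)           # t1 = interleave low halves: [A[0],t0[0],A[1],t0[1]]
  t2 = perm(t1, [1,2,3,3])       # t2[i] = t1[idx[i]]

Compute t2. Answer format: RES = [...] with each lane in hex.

  t0: 74 87 32 51
  t1: 51 74 32 87
  t2: 74 32 87 87

RES = [ 0x74  0x32  0x87  0x87 ]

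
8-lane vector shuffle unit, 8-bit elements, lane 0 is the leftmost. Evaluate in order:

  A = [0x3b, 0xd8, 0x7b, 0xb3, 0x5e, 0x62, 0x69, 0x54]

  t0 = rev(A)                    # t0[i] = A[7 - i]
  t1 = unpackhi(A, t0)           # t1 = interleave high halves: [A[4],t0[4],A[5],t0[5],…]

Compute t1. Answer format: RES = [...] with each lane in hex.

t0 = [0x54, 0x69, 0x62, 0x5e, 0xb3, 0x7b, 0xd8, 0x3b]
t1 = [0x5e, 0xb3, 0x62, 0x7b, 0x69, 0xd8, 0x54, 0x3b]

RES = [0x5e, 0xb3, 0x62, 0x7b, 0x69, 0xd8, 0x54, 0x3b]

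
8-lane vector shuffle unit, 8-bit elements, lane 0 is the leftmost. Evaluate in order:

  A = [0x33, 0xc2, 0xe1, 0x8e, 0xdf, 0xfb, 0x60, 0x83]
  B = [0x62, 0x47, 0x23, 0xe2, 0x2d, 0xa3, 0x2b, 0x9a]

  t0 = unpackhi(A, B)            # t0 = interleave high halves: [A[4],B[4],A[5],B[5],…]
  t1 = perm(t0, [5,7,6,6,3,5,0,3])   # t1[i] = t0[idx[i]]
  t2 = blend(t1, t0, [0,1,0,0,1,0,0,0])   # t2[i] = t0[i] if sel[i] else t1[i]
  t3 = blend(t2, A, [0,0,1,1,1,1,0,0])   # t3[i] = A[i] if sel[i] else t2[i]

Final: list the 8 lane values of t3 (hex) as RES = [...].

  t0: df 2d fb a3 60 2b 83 9a
  t1: 2b 9a 83 83 a3 2b df a3
  t2: 2b 2d 83 83 60 2b df a3
  t3: 2b 2d e1 8e df fb df a3

RES = [ 0x2b  0x2d  0xe1  0x8e  0xdf  0xfb  0xdf  0xa3 ]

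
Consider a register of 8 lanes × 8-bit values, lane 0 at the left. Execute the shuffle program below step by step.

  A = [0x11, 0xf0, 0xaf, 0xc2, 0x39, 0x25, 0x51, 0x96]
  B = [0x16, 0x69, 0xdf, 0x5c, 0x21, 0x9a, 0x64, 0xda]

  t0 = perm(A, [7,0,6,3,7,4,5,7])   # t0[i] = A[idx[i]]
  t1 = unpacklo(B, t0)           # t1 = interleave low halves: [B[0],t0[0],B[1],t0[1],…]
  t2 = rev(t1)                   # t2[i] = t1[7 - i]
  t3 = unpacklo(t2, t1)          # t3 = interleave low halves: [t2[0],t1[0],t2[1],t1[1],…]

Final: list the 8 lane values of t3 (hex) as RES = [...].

RES = [0xc2, 0x16, 0x5c, 0x96, 0x51, 0x69, 0xdf, 0x11]

→ t0 |96|11|51|c2|96|39|25|96|
→ t1 |16|96|69|11|df|51|5c|c2|
→ t2 |c2|5c|51|df|11|69|96|16|
→ t3 |c2|16|5c|96|51|69|df|11|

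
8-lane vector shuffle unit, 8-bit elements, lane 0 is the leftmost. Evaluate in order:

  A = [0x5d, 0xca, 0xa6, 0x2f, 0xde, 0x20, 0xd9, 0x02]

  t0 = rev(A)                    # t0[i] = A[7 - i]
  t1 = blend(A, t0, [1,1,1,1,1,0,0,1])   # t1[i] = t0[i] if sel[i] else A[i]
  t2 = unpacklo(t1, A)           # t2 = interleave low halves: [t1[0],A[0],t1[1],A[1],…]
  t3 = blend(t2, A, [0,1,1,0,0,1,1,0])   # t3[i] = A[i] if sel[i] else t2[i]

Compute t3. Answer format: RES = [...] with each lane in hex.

RES = [ 0x02  0xca  0xa6  0xca  0x20  0x20  0xd9  0x2f ]

t0 = [0x02, 0xd9, 0x20, 0xde, 0x2f, 0xa6, 0xca, 0x5d]
t1 = [0x02, 0xd9, 0x20, 0xde, 0x2f, 0x20, 0xd9, 0x5d]
t2 = [0x02, 0x5d, 0xd9, 0xca, 0x20, 0xa6, 0xde, 0x2f]
t3 = [0x02, 0xca, 0xa6, 0xca, 0x20, 0x20, 0xd9, 0x2f]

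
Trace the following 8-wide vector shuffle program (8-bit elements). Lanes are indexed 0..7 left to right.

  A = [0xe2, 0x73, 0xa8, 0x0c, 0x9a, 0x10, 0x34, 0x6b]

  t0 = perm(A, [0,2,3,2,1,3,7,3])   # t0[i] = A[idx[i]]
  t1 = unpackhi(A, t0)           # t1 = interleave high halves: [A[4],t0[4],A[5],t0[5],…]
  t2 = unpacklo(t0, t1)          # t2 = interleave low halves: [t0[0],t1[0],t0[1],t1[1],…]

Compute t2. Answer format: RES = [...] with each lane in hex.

t0 = [0xe2, 0xa8, 0x0c, 0xa8, 0x73, 0x0c, 0x6b, 0x0c]
t1 = [0x9a, 0x73, 0x10, 0x0c, 0x34, 0x6b, 0x6b, 0x0c]
t2 = [0xe2, 0x9a, 0xa8, 0x73, 0x0c, 0x10, 0xa8, 0x0c]

RES = [0xe2, 0x9a, 0xa8, 0x73, 0x0c, 0x10, 0xa8, 0x0c]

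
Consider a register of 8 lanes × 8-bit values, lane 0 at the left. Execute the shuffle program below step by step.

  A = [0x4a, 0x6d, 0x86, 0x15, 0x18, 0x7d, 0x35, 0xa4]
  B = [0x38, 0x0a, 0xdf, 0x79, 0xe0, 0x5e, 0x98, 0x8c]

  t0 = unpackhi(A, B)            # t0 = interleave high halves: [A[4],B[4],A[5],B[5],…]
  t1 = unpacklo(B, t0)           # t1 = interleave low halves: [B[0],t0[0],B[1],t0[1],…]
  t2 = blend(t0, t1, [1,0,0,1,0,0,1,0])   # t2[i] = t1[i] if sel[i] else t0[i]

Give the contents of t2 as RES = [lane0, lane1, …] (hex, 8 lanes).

RES = [ 0x38  0xe0  0x7d  0xe0  0x35  0x98  0x79  0x8c ]

→ t0 |18|e0|7d|5e|35|98|a4|8c|
→ t1 |38|18|0a|e0|df|7d|79|5e|
→ t2 |38|e0|7d|e0|35|98|79|8c|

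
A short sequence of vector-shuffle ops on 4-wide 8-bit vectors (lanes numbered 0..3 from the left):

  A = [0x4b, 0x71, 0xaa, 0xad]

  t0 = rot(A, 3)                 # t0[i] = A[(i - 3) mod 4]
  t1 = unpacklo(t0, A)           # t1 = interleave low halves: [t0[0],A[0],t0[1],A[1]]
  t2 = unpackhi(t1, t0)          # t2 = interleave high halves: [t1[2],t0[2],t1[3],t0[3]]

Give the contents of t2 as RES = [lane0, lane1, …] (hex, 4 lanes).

t0 = [0x71, 0xaa, 0xad, 0x4b]
t1 = [0x71, 0x4b, 0xaa, 0x71]
t2 = [0xaa, 0xad, 0x71, 0x4b]

RES = [ 0xaa  0xad  0x71  0x4b ]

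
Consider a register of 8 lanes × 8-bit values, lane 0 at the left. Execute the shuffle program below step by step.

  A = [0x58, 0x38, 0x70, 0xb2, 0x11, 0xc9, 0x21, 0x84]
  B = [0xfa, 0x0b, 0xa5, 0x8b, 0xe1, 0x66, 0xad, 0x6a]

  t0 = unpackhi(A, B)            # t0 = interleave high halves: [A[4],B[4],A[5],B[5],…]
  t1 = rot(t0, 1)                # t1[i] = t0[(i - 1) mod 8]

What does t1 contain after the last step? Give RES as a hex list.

RES = [ 0x6a  0x11  0xe1  0xc9  0x66  0x21  0xad  0x84 ]

→ t0 |11|e1|c9|66|21|ad|84|6a|
→ t1 |6a|11|e1|c9|66|21|ad|84|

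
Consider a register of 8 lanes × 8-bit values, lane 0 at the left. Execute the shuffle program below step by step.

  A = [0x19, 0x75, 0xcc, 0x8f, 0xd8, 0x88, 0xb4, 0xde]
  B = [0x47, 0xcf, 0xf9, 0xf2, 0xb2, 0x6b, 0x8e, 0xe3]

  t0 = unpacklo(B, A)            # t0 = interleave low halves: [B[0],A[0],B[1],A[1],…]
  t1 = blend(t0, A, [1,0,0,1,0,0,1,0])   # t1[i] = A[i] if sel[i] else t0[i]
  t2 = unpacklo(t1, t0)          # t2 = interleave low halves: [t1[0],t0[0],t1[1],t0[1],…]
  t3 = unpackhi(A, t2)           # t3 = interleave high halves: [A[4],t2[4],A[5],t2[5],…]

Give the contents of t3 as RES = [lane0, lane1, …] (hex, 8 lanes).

→ t0 |47|19|cf|75|f9|cc|f2|8f|
→ t1 |19|19|cf|8f|f9|cc|b4|8f|
→ t2 |19|47|19|19|cf|cf|8f|75|
→ t3 |d8|cf|88|cf|b4|8f|de|75|

RES = [0xd8, 0xcf, 0x88, 0xcf, 0xb4, 0x8f, 0xde, 0x75]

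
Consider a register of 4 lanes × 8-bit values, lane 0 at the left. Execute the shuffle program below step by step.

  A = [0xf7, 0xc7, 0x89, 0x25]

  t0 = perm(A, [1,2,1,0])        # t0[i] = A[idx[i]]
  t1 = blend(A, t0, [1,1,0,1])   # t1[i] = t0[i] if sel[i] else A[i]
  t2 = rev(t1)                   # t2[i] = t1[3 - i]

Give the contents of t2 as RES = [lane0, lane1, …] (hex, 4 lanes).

→ t0 |c7|89|c7|f7|
→ t1 |c7|89|89|f7|
→ t2 |f7|89|89|c7|

RES = [0xf7, 0x89, 0x89, 0xc7]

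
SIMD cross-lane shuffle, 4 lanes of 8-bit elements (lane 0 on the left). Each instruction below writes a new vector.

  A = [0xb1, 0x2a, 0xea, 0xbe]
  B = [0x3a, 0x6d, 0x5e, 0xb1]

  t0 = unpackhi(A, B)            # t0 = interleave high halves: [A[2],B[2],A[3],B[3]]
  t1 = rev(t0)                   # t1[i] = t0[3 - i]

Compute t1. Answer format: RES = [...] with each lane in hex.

t0 = [0xea, 0x5e, 0xbe, 0xb1]
t1 = [0xb1, 0xbe, 0x5e, 0xea]

RES = [0xb1, 0xbe, 0x5e, 0xea]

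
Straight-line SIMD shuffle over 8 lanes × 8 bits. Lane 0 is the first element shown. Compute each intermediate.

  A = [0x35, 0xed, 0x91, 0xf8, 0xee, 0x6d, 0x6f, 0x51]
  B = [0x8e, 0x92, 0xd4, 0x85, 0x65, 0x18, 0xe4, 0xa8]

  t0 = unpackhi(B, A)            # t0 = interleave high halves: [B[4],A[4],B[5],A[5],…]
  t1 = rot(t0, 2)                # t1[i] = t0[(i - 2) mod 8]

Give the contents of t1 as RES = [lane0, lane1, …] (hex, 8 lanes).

RES = [ 0xa8  0x51  0x65  0xee  0x18  0x6d  0xe4  0x6f ]

  t0: 65 ee 18 6d e4 6f a8 51
  t1: a8 51 65 ee 18 6d e4 6f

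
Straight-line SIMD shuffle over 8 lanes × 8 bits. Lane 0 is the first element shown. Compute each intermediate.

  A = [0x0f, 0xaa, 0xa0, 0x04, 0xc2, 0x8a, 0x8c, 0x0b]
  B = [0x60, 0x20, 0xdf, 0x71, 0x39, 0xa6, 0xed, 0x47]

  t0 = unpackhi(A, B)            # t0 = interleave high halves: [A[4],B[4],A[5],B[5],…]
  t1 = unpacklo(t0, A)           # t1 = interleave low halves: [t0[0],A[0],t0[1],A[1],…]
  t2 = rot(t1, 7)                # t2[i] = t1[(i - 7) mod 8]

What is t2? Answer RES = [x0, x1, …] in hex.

RES = [0x0f, 0x39, 0xaa, 0x8a, 0xa0, 0xa6, 0x04, 0xc2]

→ t0 |c2|39|8a|a6|8c|ed|0b|47|
→ t1 |c2|0f|39|aa|8a|a0|a6|04|
→ t2 |0f|39|aa|8a|a0|a6|04|c2|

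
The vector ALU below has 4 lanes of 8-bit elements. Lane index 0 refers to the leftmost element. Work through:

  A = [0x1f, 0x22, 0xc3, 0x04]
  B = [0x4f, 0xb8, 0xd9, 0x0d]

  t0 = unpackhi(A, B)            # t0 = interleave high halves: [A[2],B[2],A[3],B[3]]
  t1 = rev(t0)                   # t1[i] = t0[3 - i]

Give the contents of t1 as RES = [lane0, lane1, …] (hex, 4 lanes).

→ t0 |c3|d9|04|0d|
→ t1 |0d|04|d9|c3|

RES = [ 0x0d  0x04  0xd9  0xc3 ]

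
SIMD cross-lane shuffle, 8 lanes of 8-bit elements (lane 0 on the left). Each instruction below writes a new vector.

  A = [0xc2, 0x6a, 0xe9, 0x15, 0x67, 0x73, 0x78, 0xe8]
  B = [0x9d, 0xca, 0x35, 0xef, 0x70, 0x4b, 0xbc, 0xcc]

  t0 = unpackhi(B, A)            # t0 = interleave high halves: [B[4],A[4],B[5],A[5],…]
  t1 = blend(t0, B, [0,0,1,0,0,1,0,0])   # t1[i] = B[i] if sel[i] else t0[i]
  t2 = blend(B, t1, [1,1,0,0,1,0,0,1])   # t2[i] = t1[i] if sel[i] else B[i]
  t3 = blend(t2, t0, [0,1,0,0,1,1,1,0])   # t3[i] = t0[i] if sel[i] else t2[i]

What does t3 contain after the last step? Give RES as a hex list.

→ t0 |70|67|4b|73|bc|78|cc|e8|
→ t1 |70|67|35|73|bc|4b|cc|e8|
→ t2 |70|67|35|ef|bc|4b|bc|e8|
→ t3 |70|67|35|ef|bc|78|cc|e8|

RES = [ 0x70  0x67  0x35  0xef  0xbc  0x78  0xcc  0xe8 ]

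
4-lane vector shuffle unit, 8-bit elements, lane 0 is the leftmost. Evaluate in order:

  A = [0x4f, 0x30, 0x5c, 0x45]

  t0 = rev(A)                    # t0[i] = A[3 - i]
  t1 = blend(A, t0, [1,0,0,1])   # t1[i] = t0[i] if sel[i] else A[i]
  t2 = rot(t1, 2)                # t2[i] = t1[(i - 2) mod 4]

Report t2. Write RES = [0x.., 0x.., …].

  t0: 45 5c 30 4f
  t1: 45 30 5c 4f
  t2: 5c 4f 45 30

RES = [0x5c, 0x4f, 0x45, 0x30]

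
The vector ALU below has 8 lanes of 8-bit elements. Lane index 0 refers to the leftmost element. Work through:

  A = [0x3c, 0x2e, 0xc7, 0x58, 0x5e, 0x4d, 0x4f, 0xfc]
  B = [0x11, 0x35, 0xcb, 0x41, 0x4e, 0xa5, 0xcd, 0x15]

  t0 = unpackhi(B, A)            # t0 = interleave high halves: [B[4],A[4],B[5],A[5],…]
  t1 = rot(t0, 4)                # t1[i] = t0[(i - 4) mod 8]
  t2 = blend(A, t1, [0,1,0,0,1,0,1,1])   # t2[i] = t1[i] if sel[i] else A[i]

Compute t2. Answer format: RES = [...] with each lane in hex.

t0 = [0x4e, 0x5e, 0xa5, 0x4d, 0xcd, 0x4f, 0x15, 0xfc]
t1 = [0xcd, 0x4f, 0x15, 0xfc, 0x4e, 0x5e, 0xa5, 0x4d]
t2 = [0x3c, 0x4f, 0xc7, 0x58, 0x4e, 0x4d, 0xa5, 0x4d]

RES = [ 0x3c  0x4f  0xc7  0x58  0x4e  0x4d  0xa5  0x4d ]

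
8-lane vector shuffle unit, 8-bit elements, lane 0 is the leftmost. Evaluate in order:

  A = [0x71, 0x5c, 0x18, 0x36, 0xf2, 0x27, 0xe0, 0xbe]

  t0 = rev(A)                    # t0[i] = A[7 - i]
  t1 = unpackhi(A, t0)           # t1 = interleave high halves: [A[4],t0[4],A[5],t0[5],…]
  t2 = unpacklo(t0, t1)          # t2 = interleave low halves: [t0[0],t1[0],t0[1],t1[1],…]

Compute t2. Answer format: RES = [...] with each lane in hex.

→ t0 |be|e0|27|f2|36|18|5c|71|
→ t1 |f2|36|27|18|e0|5c|be|71|
→ t2 |be|f2|e0|36|27|27|f2|18|

RES = [ 0xbe  0xf2  0xe0  0x36  0x27  0x27  0xf2  0x18 ]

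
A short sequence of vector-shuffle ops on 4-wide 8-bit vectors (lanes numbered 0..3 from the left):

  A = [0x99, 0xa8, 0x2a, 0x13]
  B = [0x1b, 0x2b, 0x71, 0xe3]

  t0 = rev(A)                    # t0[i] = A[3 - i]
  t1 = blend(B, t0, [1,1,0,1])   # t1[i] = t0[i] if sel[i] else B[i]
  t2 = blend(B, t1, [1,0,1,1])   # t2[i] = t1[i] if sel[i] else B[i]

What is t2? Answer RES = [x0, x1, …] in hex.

→ t0 |13|2a|a8|99|
→ t1 |13|2a|71|99|
→ t2 |13|2b|71|99|

RES = [0x13, 0x2b, 0x71, 0x99]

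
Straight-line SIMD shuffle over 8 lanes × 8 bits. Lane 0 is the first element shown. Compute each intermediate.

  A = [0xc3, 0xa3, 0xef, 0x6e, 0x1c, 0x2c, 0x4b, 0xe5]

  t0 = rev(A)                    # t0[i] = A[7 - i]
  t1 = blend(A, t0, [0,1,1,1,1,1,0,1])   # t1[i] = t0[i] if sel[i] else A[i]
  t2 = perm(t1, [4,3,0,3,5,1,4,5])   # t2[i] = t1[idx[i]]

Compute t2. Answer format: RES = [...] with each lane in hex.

t0 = [0xe5, 0x4b, 0x2c, 0x1c, 0x6e, 0xef, 0xa3, 0xc3]
t1 = [0xc3, 0x4b, 0x2c, 0x1c, 0x6e, 0xef, 0x4b, 0xc3]
t2 = [0x6e, 0x1c, 0xc3, 0x1c, 0xef, 0x4b, 0x6e, 0xef]

RES = [ 0x6e  0x1c  0xc3  0x1c  0xef  0x4b  0x6e  0xef ]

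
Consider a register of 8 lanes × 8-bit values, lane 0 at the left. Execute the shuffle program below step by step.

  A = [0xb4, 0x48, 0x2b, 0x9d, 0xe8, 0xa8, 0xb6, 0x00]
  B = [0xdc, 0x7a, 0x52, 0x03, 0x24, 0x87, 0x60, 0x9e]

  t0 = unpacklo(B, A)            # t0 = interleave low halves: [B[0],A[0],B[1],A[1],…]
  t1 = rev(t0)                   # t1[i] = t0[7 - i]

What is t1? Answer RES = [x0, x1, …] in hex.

RES = [ 0x9d  0x03  0x2b  0x52  0x48  0x7a  0xb4  0xdc ]

  t0: dc b4 7a 48 52 2b 03 9d
  t1: 9d 03 2b 52 48 7a b4 dc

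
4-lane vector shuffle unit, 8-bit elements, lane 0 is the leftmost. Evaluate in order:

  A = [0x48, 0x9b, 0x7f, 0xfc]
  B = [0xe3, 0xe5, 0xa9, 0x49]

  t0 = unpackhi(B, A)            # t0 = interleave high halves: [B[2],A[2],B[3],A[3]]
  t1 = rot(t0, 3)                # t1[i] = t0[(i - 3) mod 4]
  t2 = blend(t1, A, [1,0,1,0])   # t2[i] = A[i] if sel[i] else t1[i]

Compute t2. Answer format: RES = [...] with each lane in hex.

t0 = [0xa9, 0x7f, 0x49, 0xfc]
t1 = [0x7f, 0x49, 0xfc, 0xa9]
t2 = [0x48, 0x49, 0x7f, 0xa9]

RES = [ 0x48  0x49  0x7f  0xa9 ]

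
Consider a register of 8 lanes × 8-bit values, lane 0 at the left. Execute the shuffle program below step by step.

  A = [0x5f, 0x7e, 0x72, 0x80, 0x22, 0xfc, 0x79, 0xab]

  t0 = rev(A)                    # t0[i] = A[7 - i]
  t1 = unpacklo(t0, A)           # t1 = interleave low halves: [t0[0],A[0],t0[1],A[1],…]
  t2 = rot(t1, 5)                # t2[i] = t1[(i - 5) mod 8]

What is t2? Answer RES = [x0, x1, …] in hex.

t0 = [0xab, 0x79, 0xfc, 0x22, 0x80, 0x72, 0x7e, 0x5f]
t1 = [0xab, 0x5f, 0x79, 0x7e, 0xfc, 0x72, 0x22, 0x80]
t2 = [0x7e, 0xfc, 0x72, 0x22, 0x80, 0xab, 0x5f, 0x79]

RES = [0x7e, 0xfc, 0x72, 0x22, 0x80, 0xab, 0x5f, 0x79]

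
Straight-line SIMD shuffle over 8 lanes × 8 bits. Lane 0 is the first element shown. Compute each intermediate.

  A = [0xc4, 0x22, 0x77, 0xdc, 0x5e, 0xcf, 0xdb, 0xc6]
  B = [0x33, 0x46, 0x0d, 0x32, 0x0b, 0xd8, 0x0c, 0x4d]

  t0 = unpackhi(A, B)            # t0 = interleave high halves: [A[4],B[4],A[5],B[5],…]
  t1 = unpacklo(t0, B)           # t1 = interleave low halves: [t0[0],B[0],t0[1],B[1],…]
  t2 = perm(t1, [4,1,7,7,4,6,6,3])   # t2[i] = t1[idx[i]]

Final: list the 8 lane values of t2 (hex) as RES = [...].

RES = [ 0xcf  0x33  0x32  0x32  0xcf  0xd8  0xd8  0x46 ]

  t0: 5e 0b cf d8 db 0c c6 4d
  t1: 5e 33 0b 46 cf 0d d8 32
  t2: cf 33 32 32 cf d8 d8 46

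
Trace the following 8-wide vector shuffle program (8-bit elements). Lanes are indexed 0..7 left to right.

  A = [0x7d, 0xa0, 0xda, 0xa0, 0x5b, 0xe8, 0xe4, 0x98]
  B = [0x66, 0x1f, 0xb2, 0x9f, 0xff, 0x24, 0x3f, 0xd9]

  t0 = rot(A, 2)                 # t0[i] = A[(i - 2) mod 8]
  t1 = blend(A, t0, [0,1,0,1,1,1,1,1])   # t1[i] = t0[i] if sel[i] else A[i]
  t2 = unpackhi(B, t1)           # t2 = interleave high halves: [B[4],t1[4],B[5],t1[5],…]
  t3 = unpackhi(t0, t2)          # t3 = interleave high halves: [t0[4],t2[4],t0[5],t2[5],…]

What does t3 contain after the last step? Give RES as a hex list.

RES = [ 0xda  0x3f  0xa0  0x5b  0x5b  0xd9  0xe8  0xe8 ]

t0 = [0xe4, 0x98, 0x7d, 0xa0, 0xda, 0xa0, 0x5b, 0xe8]
t1 = [0x7d, 0x98, 0xda, 0xa0, 0xda, 0xa0, 0x5b, 0xe8]
t2 = [0xff, 0xda, 0x24, 0xa0, 0x3f, 0x5b, 0xd9, 0xe8]
t3 = [0xda, 0x3f, 0xa0, 0x5b, 0x5b, 0xd9, 0xe8, 0xe8]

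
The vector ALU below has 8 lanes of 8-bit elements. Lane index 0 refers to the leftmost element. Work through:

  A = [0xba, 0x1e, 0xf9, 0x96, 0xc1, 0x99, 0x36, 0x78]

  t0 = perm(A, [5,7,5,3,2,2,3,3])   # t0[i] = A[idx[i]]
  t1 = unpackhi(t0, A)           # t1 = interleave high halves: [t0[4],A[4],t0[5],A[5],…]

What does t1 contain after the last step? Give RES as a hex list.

RES = [ 0xf9  0xc1  0xf9  0x99  0x96  0x36  0x96  0x78 ]

→ t0 |99|78|99|96|f9|f9|96|96|
→ t1 |f9|c1|f9|99|96|36|96|78|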